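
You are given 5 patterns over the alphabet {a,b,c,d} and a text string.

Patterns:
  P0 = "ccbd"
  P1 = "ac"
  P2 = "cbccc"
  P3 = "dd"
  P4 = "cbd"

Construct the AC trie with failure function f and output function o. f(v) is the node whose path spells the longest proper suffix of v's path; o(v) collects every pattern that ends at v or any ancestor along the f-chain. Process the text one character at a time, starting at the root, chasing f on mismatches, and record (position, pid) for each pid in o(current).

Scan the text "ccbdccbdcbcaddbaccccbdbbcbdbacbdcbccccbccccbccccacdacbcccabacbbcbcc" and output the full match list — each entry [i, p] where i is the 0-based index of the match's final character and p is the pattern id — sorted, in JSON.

Build automaton:
Trie (insert patterns):
  0='ε' goto a→5 c→1 d→11
  1='c' goto b→7 c→2
  2='cc' goto b→3
  3='ccb' goto d→4
  4='ccbd' goto ·  [P0 ends]
  5='a' goto c→6
  6='ac' goto ·  [P1 ends]
  7='cb' goto c→8 d→13
  8='cbc' goto c→9
  9='cbcc' goto c→10
  10='cbccc' goto ·  [P2 ends]
  11='d' goto d→12
  12='dd' goto ·  [P3 ends]
  13='cbd' goto ·  [P4 ends]

Failure links (BFS by depth):
  fail(1) 'c': from fail(0)=0 chase 'c': 0 ⇒ 0;  out=∅∪out(0)=∅
  fail(5) 'a': from fail(0)=0 chase 'a': 0 ⇒ 0;  out=∅∪out(0)=∅
  fail(11) 'd': from fail(0)=0 chase 'd': 0 ⇒ 0;  out=∅∪out(0)=∅
  fail(2) 'cc': from fail(1)=0 chase 'c': 0 ⇒ 1;  out=∅∪out(1)=∅
  fail(6) 'ac': from fail(5)=0 chase 'c': 0 ⇒ 1;  out={1}∪out(1)={1}
  fail(7) 'cb': from fail(1)=0 chase 'b': 0 ⇒ 0;  out=∅∪out(0)=∅
  fail(12) 'dd': from fail(11)=0 chase 'd': 0 ⇒ 11;  out={3}∪out(11)={3}
  fail(3) 'ccb': from fail(2)=1 chase 'b': 1 ⇒ 7;  out=∅∪out(7)=∅
  fail(8) 'cbc': from fail(7)=0 chase 'c': 0 ⇒ 1;  out=∅∪out(1)=∅
  fail(13) 'cbd': from fail(7)=0 chase 'd': 0 ⇒ 11;  out={4}∪out(11)={4}
  fail(4) 'ccbd': from fail(3)=7 chase 'd': 7 ⇒ 13;  out={0}∪out(13)={0,4}
  fail(9) 'cbcc': from fail(8)=1 chase 'c': 1 ⇒ 2;  out=∅∪out(2)=∅
  fail(10) 'cbccc': from fail(9)=2 chase 'c': 2→1 ⇒ 2;  out={2}∪out(2)={2}

Text stream:
pos 0 'c': at 1
pos 1 'c': at 2
pos 2 'b': at 3
pos 3 'd': at 4  ** P0@[0:3],P4@[1:3]
pos 4 'c': at 1 (via fail)
pos 5 'c': at 2
pos 6 'b': at 3
pos 7 'd': at 4  ** P0@[4:7],P4@[5:7]
pos 8 'c': at 1 (via fail)
pos 9 'b': at 7
pos 10 'c': at 8
pos 11 'a': at 5 (via fail)
pos 12 'd': at 11 (via fail)
pos 13 'd': at 12  ** P3@[12:13]
pos 14 'b': at 0 (via fail)
pos 15 'a': at 5
pos 16 'c': at 6  ** P1@[15:16]
pos 17 'c': at 2 (via fail)
pos 18 'c': at 2 (via fail)
pos 19 'c': at 2 (via fail)
pos 20 'b': at 3
pos 21 'd': at 4  ** P0@[18:21],P4@[19:21]
pos 22 'b': at 0 (via fail)
pos 23 'b': at 0
pos 24 'c': at 1
pos 25 'b': at 7
pos 26 'd': at 13  ** P4@[24:26]
pos 27 'b': at 0 (via fail)
pos 28 'a': at 5
pos 29 'c': at 6  ** P1@[28:29]
pos 30 'b': at 7 (via fail)
pos 31 'd': at 13  ** P4@[29:31]
pos 32 'c': at 1 (via fail)
pos 33 'b': at 7
pos 34 'c': at 8
pos 35 'c': at 9
pos 36 'c': at 10  ** P2@[32:36]
pos 37 'c': at 2 (via fail)
pos 38 'b': at 3
pos 39 'c': at 8 (via fail)
pos 40 'c': at 9
pos 41 'c': at 10  ** P2@[37:41]
pos 42 'c': at 2 (via fail)
pos 43 'b': at 3
pos 44 'c': at 8 (via fail)
pos 45 'c': at 9
pos 46 'c': at 10  ** P2@[42:46]
pos 47 'c': at 2 (via fail)
pos 48 'a': at 5 (via fail)
pos 49 'c': at 6  ** P1@[48:49]
pos 50 'd': at 11 (via fail)
pos 51 'a': at 5 (via fail)
pos 52 'c': at 6  ** P1@[51:52]
pos 53 'b': at 7 (via fail)
pos 54 'c': at 8
pos 55 'c': at 9
pos 56 'c': at 10  ** P2@[52:56]
pos 57 'a': at 5 (via fail)
pos 58 'b': at 0 (via fail)
pos 59 'a': at 5
pos 60 'c': at 6  ** P1@[59:60]
pos 61 'b': at 7 (via fail)
pos 62 'b': at 0 (via fail)
pos 63 'c': at 1
pos 64 'b': at 7
pos 65 'c': at 8
pos 66 'c': at 9

Matches: [[3,0],[3,4],[7,0],[7,4],[13,3],[16,1],[21,0],[21,4],[26,4],[29,1],[31,4],[36,2],[41,2],[46,2],[49,1],[52,1],[56,2],[60,1]]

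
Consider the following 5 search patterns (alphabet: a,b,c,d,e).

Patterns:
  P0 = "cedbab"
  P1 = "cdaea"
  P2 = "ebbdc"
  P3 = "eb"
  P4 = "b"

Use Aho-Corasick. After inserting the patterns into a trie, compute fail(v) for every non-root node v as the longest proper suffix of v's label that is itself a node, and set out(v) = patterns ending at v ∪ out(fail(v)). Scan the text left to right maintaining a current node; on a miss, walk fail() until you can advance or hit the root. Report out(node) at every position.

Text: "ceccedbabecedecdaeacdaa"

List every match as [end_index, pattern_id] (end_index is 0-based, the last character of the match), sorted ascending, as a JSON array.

Build automaton:
Trie nodes:
  n0 'ε': b→16 c→1 e→11
  n1 'c': d→7 e→2
  n2 'ce': d→3
  n3 'ced': b→4
  n4 'cedb': a→5
  n5 'cedba': b→6
  n6 'cedbab': ·  [P0 ends]
  n7 'cd': a→8
  n8 'cda': e→9
  n9 'cdae': a→10
  n10 'cdaea': ·  [P1 ends]
  n11 'e': b→12
  n12 'eb': b→13  [P3 ends]
  n13 'ebb': d→14
  n14 'ebbd': c→15
  n15 'ebbdc': ·  [P2 ends]
  n16 'b': ·  [P4 ends]

BFS fail/out derivation:
  n1('c'): parent n0 fail=0; on 'c' 0 → fail=0;  out ∅∪∅=∅
  n11('e'): parent n0 fail=0; on 'e' 0 → fail=0;  out ∅∪∅=∅
  n16('b'): parent n0 fail=0; on 'b' 0 → fail=0;  out {4}∪∅={4}
  n2('ce'): parent n1 fail=0; on 'e' 0 → fail=11;  out ∅∪∅=∅
  n7('cd'): parent n1 fail=0; on 'd' 0 → fail=0;  out ∅∪∅=∅
  n12('eb'): parent n11 fail=0; on 'b' 0 → fail=16;  out {3}∪{4}={3,4}
  n3('ced'): parent n2 fail=11; on 'd' 11→0 → fail=0;  out ∅∪∅=∅
  n8('cda'): parent n7 fail=0; on 'a' 0 → fail=0;  out ∅∪∅=∅
  n13('ebb'): parent n12 fail=16; on 'b' 16→0 → fail=16;  out ∅∪{4}={4}
  n4('cedb'): parent n3 fail=0; on 'b' 0 → fail=16;  out ∅∪{4}={4}
  n9('cdae'): parent n8 fail=0; on 'e' 0 → fail=11;  out ∅∪∅=∅
  n14('ebbd'): parent n13 fail=16; on 'd' 16→0 → fail=0;  out ∅∪∅=∅
  n5('cedba'): parent n4 fail=16; on 'a' 16→0 → fail=0;  out ∅∪∅=∅
  n10('cdaea'): parent n9 fail=11; on 'a' 11→0 → fail=0;  out {1}∪∅={1}
  n15('ebbdc'): parent n14 fail=0; on 'c' 0 → fail=1;  out {2}∪∅={2}
  n6('cedbab'): parent n5 fail=0; on 'b' 0 → fail=16;  out {0}∪{4}={0,4}

Scan:
[0] read 'c'  n0⇒n1
[1] read 'e'  n1⇒n2
[2] read 'c'  n2⇒n1 (via fail)
[3] read 'c'  n1⇒n1 (via fail)
[4] read 'e'  n1⇒n2
[5] read 'd'  n2⇒n3
[6] read 'b'  n3⇒n4  emit P4@[6:6]
[7] read 'a'  n4⇒n5
[8] read 'b'  n5⇒n6  emit P0@[3:8],P4@[8:8]
[9] read 'e'  n6⇒n11 (via fail)
[10] read 'c'  n11⇒n1 (via fail)
[11] read 'e'  n1⇒n2
[12] read 'd'  n2⇒n3
[13] read 'e'  n3⇒n11 (via fail)
[14] read 'c'  n11⇒n1 (via fail)
[15] read 'd'  n1⇒n7
[16] read 'a'  n7⇒n8
[17] read 'e'  n8⇒n9
[18] read 'a'  n9⇒n10  emit P1@[14:18]
[19] read 'c'  n10⇒n1 (via fail)
[20] read 'd'  n1⇒n7
[21] read 'a'  n7⇒n8
[22] read 'a'  n8⇒n0 (via fail)

Result: [[6,4],[8,0],[8,4],[18,1]]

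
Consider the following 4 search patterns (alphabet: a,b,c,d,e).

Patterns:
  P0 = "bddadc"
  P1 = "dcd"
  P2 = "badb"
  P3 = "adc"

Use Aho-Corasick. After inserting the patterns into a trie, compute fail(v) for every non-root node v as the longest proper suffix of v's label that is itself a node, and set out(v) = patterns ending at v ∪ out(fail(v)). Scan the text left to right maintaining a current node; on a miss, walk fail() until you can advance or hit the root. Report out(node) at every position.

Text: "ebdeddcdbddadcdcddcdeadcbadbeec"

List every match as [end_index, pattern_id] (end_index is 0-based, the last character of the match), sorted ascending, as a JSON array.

Build automaton:
Trie (insert patterns):
  n0 'ε': a→13 b→1 d→7
  n1 'b': a→10 d→2
  n2 'bd': d→3
  n3 'bdd': a→4
  n4 'bdda': d→5
  n5 'bddad': c→6
  n6 'bddadc': ·  [P0 ends]
  n7 'd': c→8
  n8 'dc': d→9
  n9 'dcd': ·  [P1 ends]
  n10 'ba': d→11
  n11 'bad': b→12
  n12 'badb': ·  [P2 ends]
  n13 'a': d→14
  n14 'ad': c→15
  n15 'adc': ·  [P3 ends]

BFS fail/out derivation:
  fail(1) 'b': from fail(0)=0 chase 'b': 0 ⇒ 0;  out=∅∪out(0)=∅
  fail(7) 'd': from fail(0)=0 chase 'd': 0 ⇒ 0;  out=∅∪out(0)=∅
  fail(13) 'a': from fail(0)=0 chase 'a': 0 ⇒ 0;  out=∅∪out(0)=∅
  fail(2) 'bd': from fail(1)=0 chase 'd': 0 ⇒ 7;  out=∅∪out(7)=∅
  fail(8) 'dc': from fail(7)=0 chase 'c': 0 ⇒ 0;  out=∅∪out(0)=∅
  fail(10) 'ba': from fail(1)=0 chase 'a': 0 ⇒ 13;  out=∅∪out(13)=∅
  fail(14) 'ad': from fail(13)=0 chase 'd': 0 ⇒ 7;  out=∅∪out(7)=∅
  fail(3) 'bdd': from fail(2)=7 chase 'd': 7→0 ⇒ 7;  out=∅∪out(7)=∅
  fail(9) 'dcd': from fail(8)=0 chase 'd': 0 ⇒ 7;  out={1}∪out(7)={1}
  fail(11) 'bad': from fail(10)=13 chase 'd': 13 ⇒ 14;  out=∅∪out(14)=∅
  fail(15) 'adc': from fail(14)=7 chase 'c': 7 ⇒ 8;  out={3}∪out(8)={3}
  fail(4) 'bdda': from fail(3)=7 chase 'a': 7→0 ⇒ 13;  out=∅∪out(13)=∅
  fail(12) 'badb': from fail(11)=14 chase 'b': 14→7→0 ⇒ 1;  out={2}∪out(1)={2}
  fail(5) 'bddad': from fail(4)=13 chase 'd': 13 ⇒ 14;  out=∅∪out(14)=∅
  fail(6) 'bddadc': from fail(5)=14 chase 'c': 14 ⇒ 15;  out={0}∪out(15)={0,3}

Run:
[0] read 'e'  n0⇒n0
[1] read 'b'  n0⇒n1
[2] read 'd'  n1⇒n2
[3] read 'e'  n2⇒n0 (via fail)
[4] read 'd'  n0⇒n7
[5] read 'd'  n7⇒n7 (via fail)
[6] read 'c'  n7⇒n8
[7] read 'd'  n8⇒n9  ** P1@[5:7]
[8] read 'b'  n9⇒n1 (via fail)
[9] read 'd'  n1⇒n2
[10] read 'd'  n2⇒n3
[11] read 'a'  n3⇒n4
[12] read 'd'  n4⇒n5
[13] read 'c'  n5⇒n6  ** P0@[8:13],P3@[11:13]
[14] read 'd'  n6⇒n9 (via fail)  ** P1@[12:14]
[15] read 'c'  n9⇒n8 (via fail)
[16] read 'd'  n8⇒n9  ** P1@[14:16]
[17] read 'd'  n9⇒n7 (via fail)
[18] read 'c'  n7⇒n8
[19] read 'd'  n8⇒n9  ** P1@[17:19]
[20] read 'e'  n9⇒n0 (via fail)
[21] read 'a'  n0⇒n13
[22] read 'd'  n13⇒n14
[23] read 'c'  n14⇒n15  ** P3@[21:23]
[24] read 'b'  n15⇒n1 (via fail)
[25] read 'a'  n1⇒n10
[26] read 'd'  n10⇒n11
[27] read 'b'  n11⇒n12  ** P2@[24:27]
[28] read 'e'  n12⇒n0 (via fail)
[29] read 'e'  n0⇒n0
[30] read 'c'  n0⇒n0

Result: [[7,1],[13,0],[13,3],[14,1],[16,1],[19,1],[23,3],[27,2]]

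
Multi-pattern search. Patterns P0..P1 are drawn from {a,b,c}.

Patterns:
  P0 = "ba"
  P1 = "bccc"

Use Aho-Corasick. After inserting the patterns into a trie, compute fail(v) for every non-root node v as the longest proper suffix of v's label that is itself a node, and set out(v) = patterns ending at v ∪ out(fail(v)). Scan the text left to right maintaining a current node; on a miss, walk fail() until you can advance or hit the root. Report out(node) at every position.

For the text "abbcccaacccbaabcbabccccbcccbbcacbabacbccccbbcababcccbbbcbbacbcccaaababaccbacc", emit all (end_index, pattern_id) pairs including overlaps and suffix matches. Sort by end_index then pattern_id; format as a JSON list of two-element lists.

Construct AC machine:
Trie nodes:
  0='ε' goto b→1
  1='b' goto a→2 c→3
  2='ba' goto ·  ←P0
  3='bc' goto c→4
  4='bcc' goto c→5
  5='bccc' goto ·  ←P1

BFS fail/out derivation:
  n1('b'): parent n0 fail=0; on 'b' 0 → fail=0;  out ∅∪∅=∅
  n2('ba'): parent n1 fail=0; on 'a' 0 → fail=0;  out {0}∪∅={0}
  n3('bc'): parent n1 fail=0; on 'c' 0 → fail=0;  out ∅∪∅=∅
  n4('bcc'): parent n3 fail=0; on 'c' 0 → fail=0;  out ∅∪∅=∅
  n5('bccc'): parent n4 fail=0; on 'c' 0 → fail=0;  out {1}∪∅={1}

Run:
pos 0 'a': at 0
pos 1 'b': at 1
pos 2 'b': at 1 ·f
pos 3 'c': at 3
pos 4 'c': at 4
pos 5 'c': at 5  → match P1@[2:5]
pos 6 'a': at 0 ·f
pos 7 'a': at 0
pos 8 'c': at 0
pos 9 'c': at 0
pos 10 'c': at 0
pos 11 'b': at 1
pos 12 'a': at 2  → match P0@[11:12]
pos 13 'a': at 0 ·f
pos 14 'b': at 1
pos 15 'c': at 3
pos 16 'b': at 1 ·f
pos 17 'a': at 2  → match P0@[16:17]
pos 18 'b': at 1 ·f
pos 19 'c': at 3
pos 20 'c': at 4
pos 21 'c': at 5  → match P1@[18:21]
pos 22 'c': at 0 ·f
pos 23 'b': at 1
pos 24 'c': at 3
pos 25 'c': at 4
pos 26 'c': at 5  → match P1@[23:26]
pos 27 'b': at 1 ·f
pos 28 'b': at 1 ·f
pos 29 'c': at 3
pos 30 'a': at 0 ·f
pos 31 'c': at 0
pos 32 'b': at 1
pos 33 'a': at 2  → match P0@[32:33]
pos 34 'b': at 1 ·f
pos 35 'a': at 2  → match P0@[34:35]
pos 36 'c': at 0 ·f
pos 37 'b': at 1
pos 38 'c': at 3
pos 39 'c': at 4
pos 40 'c': at 5  → match P1@[37:40]
pos 41 'c': at 0 ·f
pos 42 'b': at 1
pos 43 'b': at 1 ·f
pos 44 'c': at 3
pos 45 'a': at 0 ·f
pos 46 'b': at 1
pos 47 'a': at 2  → match P0@[46:47]
pos 48 'b': at 1 ·f
pos 49 'c': at 3
pos 50 'c': at 4
pos 51 'c': at 5  → match P1@[48:51]
pos 52 'b': at 1 ·f
pos 53 'b': at 1 ·f
pos 54 'b': at 1 ·f
pos 55 'c': at 3
pos 56 'b': at 1 ·f
pos 57 'b': at 1 ·f
pos 58 'a': at 2  → match P0@[57:58]
pos 59 'c': at 0 ·f
pos 60 'b': at 1
pos 61 'c': at 3
pos 62 'c': at 4
pos 63 'c': at 5  → match P1@[60:63]
pos 64 'a': at 0 ·f
pos 65 'a': at 0
pos 66 'a': at 0
pos 67 'b': at 1
pos 68 'a': at 2  → match P0@[67:68]
pos 69 'b': at 1 ·f
pos 70 'a': at 2  → match P0@[69:70]
pos 71 'c': at 0 ·f
pos 72 'c': at 0
pos 73 'b': at 1
pos 74 'a': at 2  → match P0@[73:74]
pos 75 'c': at 0 ·f
pos 76 'c': at 0

All matches (sorted): [[5,1],[12,0],[17,0],[21,1],[26,1],[33,0],[35,0],[40,1],[47,0],[51,1],[58,0],[63,1],[68,0],[70,0],[74,0]]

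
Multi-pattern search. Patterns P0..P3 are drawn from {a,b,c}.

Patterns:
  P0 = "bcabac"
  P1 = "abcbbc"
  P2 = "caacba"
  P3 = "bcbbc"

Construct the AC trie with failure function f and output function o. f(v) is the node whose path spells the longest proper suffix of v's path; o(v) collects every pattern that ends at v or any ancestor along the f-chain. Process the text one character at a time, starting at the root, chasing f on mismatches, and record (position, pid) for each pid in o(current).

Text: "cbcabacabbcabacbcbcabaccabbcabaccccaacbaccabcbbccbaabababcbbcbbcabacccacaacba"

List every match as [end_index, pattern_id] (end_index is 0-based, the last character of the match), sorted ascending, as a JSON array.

Build:
Trie nodes:
  0='ε' goto a→7 b→1 c→13
  1='b' goto c→2
  2='bc' goto a→3 b→19
  3='bca' goto b→4
  4='bcab' goto a→5
  5='bcaba' goto c→6
  6='bcabac' goto ·  [P0 ends]
  7='a' goto b→8
  8='ab' goto c→9
  9='abc' goto b→10
  10='abcb' goto b→11
  11='abcbb' goto c→12
  12='abcbbc' goto ·  [P1 ends]
  13='c' goto a→14
  14='ca' goto a→15
  15='caa' goto c→16
  16='caac' goto b→17
  17='caacb' goto a→18
  18='caacba' goto ·  [P2 ends]
  19='bcb' goto b→20
  20='bcbb' goto c→21
  21='bcbbc' goto ·  [P3 ends]

BFS fail/out derivation:
  fail(1) 'b': from fail(0)=0 chase 'b': 0 ⇒ 0;  out=∅∪out(0)=∅
  fail(7) 'a': from fail(0)=0 chase 'a': 0 ⇒ 0;  out=∅∪out(0)=∅
  fail(13) 'c': from fail(0)=0 chase 'c': 0 ⇒ 0;  out=∅∪out(0)=∅
  fail(2) 'bc': from fail(1)=0 chase 'c': 0 ⇒ 13;  out=∅∪out(13)=∅
  fail(8) 'ab': from fail(7)=0 chase 'b': 0 ⇒ 1;  out=∅∪out(1)=∅
  fail(14) 'ca': from fail(13)=0 chase 'a': 0 ⇒ 7;  out=∅∪out(7)=∅
  fail(3) 'bca': from fail(2)=13 chase 'a': 13 ⇒ 14;  out=∅∪out(14)=∅
  fail(9) 'abc': from fail(8)=1 chase 'c': 1 ⇒ 2;  out=∅∪out(2)=∅
  fail(15) 'caa': from fail(14)=7 chase 'a': 7→0 ⇒ 7;  out=∅∪out(7)=∅
  fail(19) 'bcb': from fail(2)=13 chase 'b': 13→0 ⇒ 1;  out=∅∪out(1)=∅
  fail(4) 'bcab': from fail(3)=14 chase 'b': 14→7 ⇒ 8;  out=∅∪out(8)=∅
  fail(10) 'abcb': from fail(9)=2 chase 'b': 2 ⇒ 19;  out=∅∪out(19)=∅
  fail(16) 'caac': from fail(15)=7 chase 'c': 7→0 ⇒ 13;  out=∅∪out(13)=∅
  fail(20) 'bcbb': from fail(19)=1 chase 'b': 1→0 ⇒ 1;  out=∅∪out(1)=∅
  fail(5) 'bcaba': from fail(4)=8 chase 'a': 8→1→0 ⇒ 7;  out=∅∪out(7)=∅
  fail(11) 'abcbb': from fail(10)=19 chase 'b': 19 ⇒ 20;  out=∅∪out(20)=∅
  fail(17) 'caacb': from fail(16)=13 chase 'b': 13→0 ⇒ 1;  out=∅∪out(1)=∅
  fail(21) 'bcbbc': from fail(20)=1 chase 'c': 1 ⇒ 2;  out={3}∪out(2)={3}
  fail(6) 'bcabac': from fail(5)=7 chase 'c': 7→0 ⇒ 13;  out={0}∪out(13)={0}
  fail(12) 'abcbbc': from fail(11)=20 chase 'c': 20 ⇒ 21;  out={1}∪out(21)={1,3}
  fail(18) 'caacba': from fail(17)=1 chase 'a': 1→0 ⇒ 7;  out={2}∪out(7)={2}

Scan:
pos 0 'c': at 13
pos 1 'b': at 1 (via fail)
pos 2 'c': at 2
pos 3 'a': at 3
pos 4 'b': at 4
pos 5 'a': at 5
pos 6 'c': at 6  emit P0@[1:6]
pos 7 'a': at 14 (via fail)
pos 8 'b': at 8 (via fail)
pos 9 'b': at 1 (via fail)
pos 10 'c': at 2
pos 11 'a': at 3
pos 12 'b': at 4
pos 13 'a': at 5
pos 14 'c': at 6  emit P0@[9:14]
pos 15 'b': at 1 (via fail)
pos 16 'c': at 2
pos 17 'b': at 19
pos 18 'c': at 2 (via fail)
pos 19 'a': at 3
pos 20 'b': at 4
pos 21 'a': at 5
pos 22 'c': at 6  emit P0@[17:22]
pos 23 'c': at 13 (via fail)
pos 24 'a': at 14
pos 25 'b': at 8 (via fail)
pos 26 'b': at 1 (via fail)
pos 27 'c': at 2
pos 28 'a': at 3
pos 29 'b': at 4
pos 30 'a': at 5
pos 31 'c': at 6  emit P0@[26:31]
pos 32 'c': at 13 (via fail)
pos 33 'c': at 13 (via fail)
pos 34 'c': at 13 (via fail)
pos 35 'a': at 14
pos 36 'a': at 15
pos 37 'c': at 16
pos 38 'b': at 17
pos 39 'a': at 18  emit P2@[34:39]
pos 40 'c': at 13 (via fail)
pos 41 'c': at 13 (via fail)
pos 42 'a': at 14
pos 43 'b': at 8 (via fail)
pos 44 'c': at 9
pos 45 'b': at 10
pos 46 'b': at 11
pos 47 'c': at 12  emit P1@[42:47],P3@[43:47]
pos 48 'c': at 13 (via fail)
pos 49 'b': at 1 (via fail)
pos 50 'a': at 7 (via fail)
pos 51 'a': at 7 (via fail)
pos 52 'b': at 8
pos 53 'a': at 7 (via fail)
pos 54 'b': at 8
pos 55 'a': at 7 (via fail)
pos 56 'b': at 8
pos 57 'c': at 9
pos 58 'b': at 10
pos 59 'b': at 11
pos 60 'c': at 12  emit P1@[55:60],P3@[56:60]
pos 61 'b': at 19 (via fail)
pos 62 'b': at 20
pos 63 'c': at 21  emit P3@[59:63]
pos 64 'a': at 3 (via fail)
pos 65 'b': at 4
pos 66 'a': at 5
pos 67 'c': at 6  emit P0@[62:67]
pos 68 'c': at 13 (via fail)
pos 69 'c': at 13 (via fail)
pos 70 'a': at 14
pos 71 'c': at 13 (via fail)
pos 72 'a': at 14
pos 73 'a': at 15
pos 74 'c': at 16
pos 75 'b': at 17
pos 76 'a': at 18  emit P2@[71:76]

All matches (sorted): [[6,0],[14,0],[22,0],[31,0],[39,2],[47,1],[47,3],[60,1],[60,3],[63,3],[67,0],[76,2]]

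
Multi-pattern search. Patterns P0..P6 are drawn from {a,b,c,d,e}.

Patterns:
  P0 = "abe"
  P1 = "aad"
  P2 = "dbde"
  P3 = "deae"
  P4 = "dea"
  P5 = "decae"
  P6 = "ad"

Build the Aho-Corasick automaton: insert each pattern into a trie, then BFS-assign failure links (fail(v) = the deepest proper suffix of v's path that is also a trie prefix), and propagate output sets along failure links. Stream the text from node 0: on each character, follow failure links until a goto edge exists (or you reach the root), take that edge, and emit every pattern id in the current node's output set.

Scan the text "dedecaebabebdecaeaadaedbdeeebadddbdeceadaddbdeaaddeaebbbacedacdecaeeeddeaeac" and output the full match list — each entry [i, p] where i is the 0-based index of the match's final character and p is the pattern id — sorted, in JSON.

Construct AC machine:
Trie nodes:
  0='ε' goto a→1 d→6
  1='a' goto a→4 b→2 d→16
  2='ab' goto e→3
  3='abe' goto ·  [P0 ends]
  4='aa' goto d→5
  5='aad' goto ·  [P1 ends]
  6='d' goto b→7 e→10
  7='db' goto d→8
  8='dbd' goto e→9
  9='dbde' goto ·  [P2 ends]
  10='de' goto a→11 c→13
  11='dea' goto e→12  [P4 ends]
  12='deae' goto ·  [P3 ends]
  13='dec' goto a→14
  14='deca' goto e→15
  15='decae' goto ·  [P5 ends]
  16='ad' goto ·  [P6 ends]

Failure links (BFS by depth):
  fail(1) 'a': from fail(0)=0 chase 'a': 0 ⇒ 0;  out=∅∪out(0)=∅
  fail(6) 'd': from fail(0)=0 chase 'd': 0 ⇒ 0;  out=∅∪out(0)=∅
  fail(2) 'ab': from fail(1)=0 chase 'b': 0 ⇒ 0;  out=∅∪out(0)=∅
  fail(4) 'aa': from fail(1)=0 chase 'a': 0 ⇒ 1;  out=∅∪out(1)=∅
  fail(7) 'db': from fail(6)=0 chase 'b': 0 ⇒ 0;  out=∅∪out(0)=∅
  fail(10) 'de': from fail(6)=0 chase 'e': 0 ⇒ 0;  out=∅∪out(0)=∅
  fail(16) 'ad': from fail(1)=0 chase 'd': 0 ⇒ 6;  out={6}∪out(6)={6}
  fail(3) 'abe': from fail(2)=0 chase 'e': 0 ⇒ 0;  out={0}∪out(0)={0}
  fail(5) 'aad': from fail(4)=1 chase 'd': 1 ⇒ 16;  out={1}∪out(16)={1,6}
  fail(8) 'dbd': from fail(7)=0 chase 'd': 0 ⇒ 6;  out=∅∪out(6)=∅
  fail(11) 'dea': from fail(10)=0 chase 'a': 0 ⇒ 1;  out={4}∪out(1)={4}
  fail(13) 'dec': from fail(10)=0 chase 'c': 0 ⇒ 0;  out=∅∪out(0)=∅
  fail(9) 'dbde': from fail(8)=6 chase 'e': 6 ⇒ 10;  out={2}∪out(10)={2}
  fail(12) 'deae': from fail(11)=1 chase 'e': 1→0 ⇒ 0;  out={3}∪out(0)={3}
  fail(14) 'deca': from fail(13)=0 chase 'a': 0 ⇒ 1;  out=∅∪out(1)=∅
  fail(15) 'decae': from fail(14)=1 chase 'e': 1→0 ⇒ 0;  out={5}∪out(0)={5}

Scan:
[0] read 'd'  n0⇒n6
[1] read 'e'  n6⇒n10
[2] read 'd'  n10⇒n6 ·f
[3] read 'e'  n6⇒n10
[4] read 'c'  n10⇒n13
[5] read 'a'  n13⇒n14
[6] read 'e'  n14⇒n15  emit P5@[2:6]
[7] read 'b'  n15⇒n0 ·f
[8] read 'a'  n0⇒n1
[9] read 'b'  n1⇒n2
[10] read 'e'  n2⇒n3  emit P0@[8:10]
[11] read 'b'  n3⇒n0 ·f
[12] read 'd'  n0⇒n6
[13] read 'e'  n6⇒n10
[14] read 'c'  n10⇒n13
[15] read 'a'  n13⇒n14
[16] read 'e'  n14⇒n15  emit P5@[12:16]
[17] read 'a'  n15⇒n1 ·f
[18] read 'a'  n1⇒n4
[19] read 'd'  n4⇒n5  emit P1@[17:19],P6@[18:19]
[20] read 'a'  n5⇒n1 ·f
[21] read 'e'  n1⇒n0 ·f
[22] read 'd'  n0⇒n6
[23] read 'b'  n6⇒n7
[24] read 'd'  n7⇒n8
[25] read 'e'  n8⇒n9  emit P2@[22:25]
[26] read 'e'  n9⇒n0 ·f
[27] read 'e'  n0⇒n0
[28] read 'b'  n0⇒n0
[29] read 'a'  n0⇒n1
[30] read 'd'  n1⇒n16  emit P6@[29:30]
[31] read 'd'  n16⇒n6 ·f
[32] read 'd'  n6⇒n6 ·f
[33] read 'b'  n6⇒n7
[34] read 'd'  n7⇒n8
[35] read 'e'  n8⇒n9  emit P2@[32:35]
[36] read 'c'  n9⇒n13 ·f
[37] read 'e'  n13⇒n0 ·f
[38] read 'a'  n0⇒n1
[39] read 'd'  n1⇒n16  emit P6@[38:39]
[40] read 'a'  n16⇒n1 ·f
[41] read 'd'  n1⇒n16  emit P6@[40:41]
[42] read 'd'  n16⇒n6 ·f
[43] read 'b'  n6⇒n7
[44] read 'd'  n7⇒n8
[45] read 'e'  n8⇒n9  emit P2@[42:45]
[46] read 'a'  n9⇒n11 ·f  emit P4@[44:46]
[47] read 'a'  n11⇒n4 ·f
[48] read 'd'  n4⇒n5  emit P1@[46:48],P6@[47:48]
[49] read 'd'  n5⇒n6 ·f
[50] read 'e'  n6⇒n10
[51] read 'a'  n10⇒n11  emit P4@[49:51]
[52] read 'e'  n11⇒n12  emit P3@[49:52]
[53] read 'b'  n12⇒n0 ·f
[54] read 'b'  n0⇒n0
[55] read 'b'  n0⇒n0
[56] read 'a'  n0⇒n1
[57] read 'c'  n1⇒n0 ·f
[58] read 'e'  n0⇒n0
[59] read 'd'  n0⇒n6
[60] read 'a'  n6⇒n1 ·f
[61] read 'c'  n1⇒n0 ·f
[62] read 'd'  n0⇒n6
[63] read 'e'  n6⇒n10
[64] read 'c'  n10⇒n13
[65] read 'a'  n13⇒n14
[66] read 'e'  n14⇒n15  emit P5@[62:66]
[67] read 'e'  n15⇒n0 ·f
[68] read 'e'  n0⇒n0
[69] read 'd'  n0⇒n6
[70] read 'd'  n6⇒n6 ·f
[71] read 'e'  n6⇒n10
[72] read 'a'  n10⇒n11  emit P4@[70:72]
[73] read 'e'  n11⇒n12  emit P3@[70:73]
[74] read 'a'  n12⇒n1 ·f
[75] read 'c'  n1⇒n0 ·f

All matches (sorted): [[6,5],[10,0],[16,5],[19,1],[19,6],[25,2],[30,6],[35,2],[39,6],[41,6],[45,2],[46,4],[48,1],[48,6],[51,4],[52,3],[66,5],[72,4],[73,3]]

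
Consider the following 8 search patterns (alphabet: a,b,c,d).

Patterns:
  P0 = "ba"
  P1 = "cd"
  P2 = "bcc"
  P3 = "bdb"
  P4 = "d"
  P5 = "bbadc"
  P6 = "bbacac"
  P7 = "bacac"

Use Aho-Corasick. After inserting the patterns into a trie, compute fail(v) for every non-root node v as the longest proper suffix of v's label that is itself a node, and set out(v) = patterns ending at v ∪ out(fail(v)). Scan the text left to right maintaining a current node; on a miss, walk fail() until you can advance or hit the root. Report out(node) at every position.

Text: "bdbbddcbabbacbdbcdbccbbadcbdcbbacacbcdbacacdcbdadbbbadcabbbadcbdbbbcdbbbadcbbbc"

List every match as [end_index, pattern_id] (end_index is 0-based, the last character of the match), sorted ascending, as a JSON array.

Build:
Trie (insert patterns):
  n0 'ε': b→1 c→3 d→9
  n1 'b': a→2 b→10 c→5 d→7
  n2 'ba': c→17  [P0 ends]
  n3 'c': d→4
  n4 'cd': ·  [P1 ends]
  n5 'bc': c→6
  n6 'bcc': ·  [P2 ends]
  n7 'bd': b→8
  n8 'bdb': ·  [P3 ends]
  n9 'd': ·  [P4 ends]
  n10 'bb': a→11
  n11 'bba': c→14 d→12
  n12 'bbad': c→13
  n13 'bbadc': ·  [P5 ends]
  n14 'bbac': a→15
  n15 'bbaca': c→16
  n16 'bbacac': ·  [P6 ends]
  n17 'bac': a→18
  n18 'baca': c→19
  n19 'bacac': ·  [P7 ends]

Failure links (BFS by depth):
  n1('b'): parent n0 fail=0; on 'b' 0 → fail=0;  out ∅∪∅=∅
  n3('c'): parent n0 fail=0; on 'c' 0 → fail=0;  out ∅∪∅=∅
  n9('d'): parent n0 fail=0; on 'd' 0 → fail=0;  out {4}∪∅={4}
  n2('ba'): parent n1 fail=0; on 'a' 0 → fail=0;  out {0}∪∅={0}
  n4('cd'): parent n3 fail=0; on 'd' 0 → fail=9;  out {1}∪{4}={1,4}
  n5('bc'): parent n1 fail=0; on 'c' 0 → fail=3;  out ∅∪∅=∅
  n7('bd'): parent n1 fail=0; on 'd' 0 → fail=9;  out ∅∪{4}={4}
  n10('bb'): parent n1 fail=0; on 'b' 0 → fail=1;  out ∅∪∅=∅
  n6('bcc'): parent n5 fail=3; on 'c' 3→0 → fail=3;  out {2}∪∅={2}
  n8('bdb'): parent n7 fail=9; on 'b' 9→0 → fail=1;  out {3}∪∅={3}
  n11('bba'): parent n10 fail=1; on 'a' 1 → fail=2;  out ∅∪{0}={0}
  n17('bac'): parent n2 fail=0; on 'c' 0 → fail=3;  out ∅∪∅=∅
  n12('bbad'): parent n11 fail=2; on 'd' 2→0 → fail=9;  out ∅∪{4}={4}
  n14('bbac'): parent n11 fail=2; on 'c' 2 → fail=17;  out ∅∪∅=∅
  n18('baca'): parent n17 fail=3; on 'a' 3→0 → fail=0;  out ∅∪∅=∅
  n13('bbadc'): parent n12 fail=9; on 'c' 9→0 → fail=3;  out {5}∪∅={5}
  n15('bbaca'): parent n14 fail=17; on 'a' 17 → fail=18;  out ∅∪∅=∅
  n19('bacac'): parent n18 fail=0; on 'c' 0 → fail=3;  out {7}∪∅={7}
  n16('bbacac'): parent n15 fail=18; on 'c' 18 → fail=19;  out {6}∪{7}={6,7}

Text stream:
[0] read 'b'  n0⇒n1
[1] read 'd'  n1⇒n7  → match P4@[1:1]
[2] read 'b'  n7⇒n8  → match P3@[0:2]
[3] read 'b'  n8⇒n10 (fail-walked)
[4] read 'd'  n10⇒n7 (fail-walked)  → match P4@[4:4]
[5] read 'd'  n7⇒n9 (fail-walked)  → match P4@[5:5]
[6] read 'c'  n9⇒n3 (fail-walked)
[7] read 'b'  n3⇒n1 (fail-walked)
[8] read 'a'  n1⇒n2  → match P0@[7:8]
[9] read 'b'  n2⇒n1 (fail-walked)
[10] read 'b'  n1⇒n10
[11] read 'a'  n10⇒n11  → match P0@[10:11]
[12] read 'c'  n11⇒n14
[13] read 'b'  n14⇒n1 (fail-walked)
[14] read 'd'  n1⇒n7  → match P4@[14:14]
[15] read 'b'  n7⇒n8  → match P3@[13:15]
[16] read 'c'  n8⇒n5 (fail-walked)
[17] read 'd'  n5⇒n4 (fail-walked)  → match P1@[16:17],P4@[17:17]
[18] read 'b'  n4⇒n1 (fail-walked)
[19] read 'c'  n1⇒n5
[20] read 'c'  n5⇒n6  → match P2@[18:20]
[21] read 'b'  n6⇒n1 (fail-walked)
[22] read 'b'  n1⇒n10
[23] read 'a'  n10⇒n11  → match P0@[22:23]
[24] read 'd'  n11⇒n12  → match P4@[24:24]
[25] read 'c'  n12⇒n13  → match P5@[21:25]
[26] read 'b'  n13⇒n1 (fail-walked)
[27] read 'd'  n1⇒n7  → match P4@[27:27]
[28] read 'c'  n7⇒n3 (fail-walked)
[29] read 'b'  n3⇒n1 (fail-walked)
[30] read 'b'  n1⇒n10
[31] read 'a'  n10⇒n11  → match P0@[30:31]
[32] read 'c'  n11⇒n14
[33] read 'a'  n14⇒n15
[34] read 'c'  n15⇒n16  → match P6@[29:34],P7@[30:34]
[35] read 'b'  n16⇒n1 (fail-walked)
[36] read 'c'  n1⇒n5
[37] read 'd'  n5⇒n4 (fail-walked)  → match P1@[36:37],P4@[37:37]
[38] read 'b'  n4⇒n1 (fail-walked)
[39] read 'a'  n1⇒n2  → match P0@[38:39]
[40] read 'c'  n2⇒n17
[41] read 'a'  n17⇒n18
[42] read 'c'  n18⇒n19  → match P7@[38:42]
[43] read 'd'  n19⇒n4 (fail-walked)  → match P1@[42:43],P4@[43:43]
[44] read 'c'  n4⇒n3 (fail-walked)
[45] read 'b'  n3⇒n1 (fail-walked)
[46] read 'd'  n1⇒n7  → match P4@[46:46]
[47] read 'a'  n7⇒n0 (fail-walked)
[48] read 'd'  n0⇒n9  → match P4@[48:48]
[49] read 'b'  n9⇒n1 (fail-walked)
[50] read 'b'  n1⇒n10
[51] read 'b'  n10⇒n10 (fail-walked)
[52] read 'a'  n10⇒n11  → match P0@[51:52]
[53] read 'd'  n11⇒n12  → match P4@[53:53]
[54] read 'c'  n12⇒n13  → match P5@[50:54]
[55] read 'a'  n13⇒n0 (fail-walked)
[56] read 'b'  n0⇒n1
[57] read 'b'  n1⇒n10
[58] read 'b'  n10⇒n10 (fail-walked)
[59] read 'a'  n10⇒n11  → match P0@[58:59]
[60] read 'd'  n11⇒n12  → match P4@[60:60]
[61] read 'c'  n12⇒n13  → match P5@[57:61]
[62] read 'b'  n13⇒n1 (fail-walked)
[63] read 'd'  n1⇒n7  → match P4@[63:63]
[64] read 'b'  n7⇒n8  → match P3@[62:64]
[65] read 'b'  n8⇒n10 (fail-walked)
[66] read 'b'  n10⇒n10 (fail-walked)
[67] read 'c'  n10⇒n5 (fail-walked)
[68] read 'd'  n5⇒n4 (fail-walked)  → match P1@[67:68],P4@[68:68]
[69] read 'b'  n4⇒n1 (fail-walked)
[70] read 'b'  n1⇒n10
[71] read 'b'  n10⇒n10 (fail-walked)
[72] read 'a'  n10⇒n11  → match P0@[71:72]
[73] read 'd'  n11⇒n12  → match P4@[73:73]
[74] read 'c'  n12⇒n13  → match P5@[70:74]
[75] read 'b'  n13⇒n1 (fail-walked)
[76] read 'b'  n1⇒n10
[77] read 'b'  n10⇒n10 (fail-walked)
[78] read 'c'  n10⇒n5 (fail-walked)

All matches (sorted): [[1,4],[2,3],[4,4],[5,4],[8,0],[11,0],[14,4],[15,3],[17,1],[17,4],[20,2],[23,0],[24,4],[25,5],[27,4],[31,0],[34,6],[34,7],[37,1],[37,4],[39,0],[42,7],[43,1],[43,4],[46,4],[48,4],[52,0],[53,4],[54,5],[59,0],[60,4],[61,5],[63,4],[64,3],[68,1],[68,4],[72,0],[73,4],[74,5]]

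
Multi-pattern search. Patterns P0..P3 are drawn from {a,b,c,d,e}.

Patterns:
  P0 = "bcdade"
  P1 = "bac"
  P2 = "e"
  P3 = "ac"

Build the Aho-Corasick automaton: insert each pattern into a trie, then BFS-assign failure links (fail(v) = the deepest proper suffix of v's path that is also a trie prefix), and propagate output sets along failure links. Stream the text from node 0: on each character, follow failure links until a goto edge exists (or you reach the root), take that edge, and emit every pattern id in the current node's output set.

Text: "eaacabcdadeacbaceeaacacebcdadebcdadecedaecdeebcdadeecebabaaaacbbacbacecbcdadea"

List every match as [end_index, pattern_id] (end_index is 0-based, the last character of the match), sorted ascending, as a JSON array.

Build:
Trie nodes:
  n0 'ε': a→10 b→1 e→9
  n1 'b': a→7 c→2
  n2 'bc': d→3
  n3 'bcd': a→4
  n4 'bcda': d→5
  n5 'bcdad': e→6
  n6 'bcdade': ·  [P0 ends]
  n7 'ba': c→8
  n8 'bac': ·  [P1 ends]
  n9 'e': ·  [P2 ends]
  n10 'a': c→11
  n11 'ac': ·  [P3 ends]

Failure links (BFS by depth):
  fail(1) 'b': from fail(0)=0 chase 'b': 0 ⇒ 0;  out=∅∪out(0)=∅
  fail(9) 'e': from fail(0)=0 chase 'e': 0 ⇒ 0;  out={2}∪out(0)={2}
  fail(10) 'a': from fail(0)=0 chase 'a': 0 ⇒ 0;  out=∅∪out(0)=∅
  fail(2) 'bc': from fail(1)=0 chase 'c': 0 ⇒ 0;  out=∅∪out(0)=∅
  fail(7) 'ba': from fail(1)=0 chase 'a': 0 ⇒ 10;  out=∅∪out(10)=∅
  fail(11) 'ac': from fail(10)=0 chase 'c': 0 ⇒ 0;  out={3}∪out(0)={3}
  fail(3) 'bcd': from fail(2)=0 chase 'd': 0 ⇒ 0;  out=∅∪out(0)=∅
  fail(8) 'bac': from fail(7)=10 chase 'c': 10 ⇒ 11;  out={1}∪out(11)={1,3}
  fail(4) 'bcda': from fail(3)=0 chase 'a': 0 ⇒ 10;  out=∅∪out(10)=∅
  fail(5) 'bcdad': from fail(4)=10 chase 'd': 10→0 ⇒ 0;  out=∅∪out(0)=∅
  fail(6) 'bcdade': from fail(5)=0 chase 'e': 0 ⇒ 9;  out={0}∪out(9)={0,2}

Scan:
[0] read 'e'  n0⇒n9  → match P2@[0:0]
[1] read 'a'  n9⇒n10 (via fail)
[2] read 'a'  n10⇒n10 (via fail)
[3] read 'c'  n10⇒n11  → match P3@[2:3]
[4] read 'a'  n11⇒n10 (via fail)
[5] read 'b'  n10⇒n1 (via fail)
[6] read 'c'  n1⇒n2
[7] read 'd'  n2⇒n3
[8] read 'a'  n3⇒n4
[9] read 'd'  n4⇒n5
[10] read 'e'  n5⇒n6  → match P0@[5:10],P2@[10:10]
[11] read 'a'  n6⇒n10 (via fail)
[12] read 'c'  n10⇒n11  → match P3@[11:12]
[13] read 'b'  n11⇒n1 (via fail)
[14] read 'a'  n1⇒n7
[15] read 'c'  n7⇒n8  → match P1@[13:15],P3@[14:15]
[16] read 'e'  n8⇒n9 (via fail)  → match P2@[16:16]
[17] read 'e'  n9⇒n9 (via fail)  → match P2@[17:17]
[18] read 'a'  n9⇒n10 (via fail)
[19] read 'a'  n10⇒n10 (via fail)
[20] read 'c'  n10⇒n11  → match P3@[19:20]
[21] read 'a'  n11⇒n10 (via fail)
[22] read 'c'  n10⇒n11  → match P3@[21:22]
[23] read 'e'  n11⇒n9 (via fail)  → match P2@[23:23]
[24] read 'b'  n9⇒n1 (via fail)
[25] read 'c'  n1⇒n2
[26] read 'd'  n2⇒n3
[27] read 'a'  n3⇒n4
[28] read 'd'  n4⇒n5
[29] read 'e'  n5⇒n6  → match P0@[24:29],P2@[29:29]
[30] read 'b'  n6⇒n1 (via fail)
[31] read 'c'  n1⇒n2
[32] read 'd'  n2⇒n3
[33] read 'a'  n3⇒n4
[34] read 'd'  n4⇒n5
[35] read 'e'  n5⇒n6  → match P0@[30:35],P2@[35:35]
[36] read 'c'  n6⇒n0 (via fail)
[37] read 'e'  n0⇒n9  → match P2@[37:37]
[38] read 'd'  n9⇒n0 (via fail)
[39] read 'a'  n0⇒n10
[40] read 'e'  n10⇒n9 (via fail)  → match P2@[40:40]
[41] read 'c'  n9⇒n0 (via fail)
[42] read 'd'  n0⇒n0
[43] read 'e'  n0⇒n9  → match P2@[43:43]
[44] read 'e'  n9⇒n9 (via fail)  → match P2@[44:44]
[45] read 'b'  n9⇒n1 (via fail)
[46] read 'c'  n1⇒n2
[47] read 'd'  n2⇒n3
[48] read 'a'  n3⇒n4
[49] read 'd'  n4⇒n5
[50] read 'e'  n5⇒n6  → match P0@[45:50],P2@[50:50]
[51] read 'e'  n6⇒n9 (via fail)  → match P2@[51:51]
[52] read 'c'  n9⇒n0 (via fail)
[53] read 'e'  n0⇒n9  → match P2@[53:53]
[54] read 'b'  n9⇒n1 (via fail)
[55] read 'a'  n1⇒n7
[56] read 'b'  n7⇒n1 (via fail)
[57] read 'a'  n1⇒n7
[58] read 'a'  n7⇒n10 (via fail)
[59] read 'a'  n10⇒n10 (via fail)
[60] read 'a'  n10⇒n10 (via fail)
[61] read 'c'  n10⇒n11  → match P3@[60:61]
[62] read 'b'  n11⇒n1 (via fail)
[63] read 'b'  n1⇒n1 (via fail)
[64] read 'a'  n1⇒n7
[65] read 'c'  n7⇒n8  → match P1@[63:65],P3@[64:65]
[66] read 'b'  n8⇒n1 (via fail)
[67] read 'a'  n1⇒n7
[68] read 'c'  n7⇒n8  → match P1@[66:68],P3@[67:68]
[69] read 'e'  n8⇒n9 (via fail)  → match P2@[69:69]
[70] read 'c'  n9⇒n0 (via fail)
[71] read 'b'  n0⇒n1
[72] read 'c'  n1⇒n2
[73] read 'd'  n2⇒n3
[74] read 'a'  n3⇒n4
[75] read 'd'  n4⇒n5
[76] read 'e'  n5⇒n6  → match P0@[71:76],P2@[76:76]
[77] read 'a'  n6⇒n10 (via fail)

Result: [[0,2],[3,3],[10,0],[10,2],[12,3],[15,1],[15,3],[16,2],[17,2],[20,3],[22,3],[23,2],[29,0],[29,2],[35,0],[35,2],[37,2],[40,2],[43,2],[44,2],[50,0],[50,2],[51,2],[53,2],[61,3],[65,1],[65,3],[68,1],[68,3],[69,2],[76,0],[76,2]]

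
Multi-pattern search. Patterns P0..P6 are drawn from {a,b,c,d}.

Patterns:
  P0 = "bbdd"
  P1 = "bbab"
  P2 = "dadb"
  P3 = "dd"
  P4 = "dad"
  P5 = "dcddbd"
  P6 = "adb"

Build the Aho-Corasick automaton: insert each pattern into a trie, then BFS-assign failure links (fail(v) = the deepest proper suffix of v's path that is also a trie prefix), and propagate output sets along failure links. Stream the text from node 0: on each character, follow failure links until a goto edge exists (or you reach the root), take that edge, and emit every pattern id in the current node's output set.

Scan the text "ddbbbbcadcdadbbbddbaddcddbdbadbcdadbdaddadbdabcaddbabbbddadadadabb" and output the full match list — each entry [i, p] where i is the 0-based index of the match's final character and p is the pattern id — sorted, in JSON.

Construct AC machine:
Trie nodes:
  0='ε' goto a→17 b→1 d→7
  1='b' goto b→2
  2='bb' goto a→5 d→3
  3='bbd' goto d→4
  4='bbdd' goto ·  ←P0
  5='bba' goto b→6
  6='bbab' goto ·  ←P1
  7='d' goto a→8 c→12 d→11
  8='da' goto d→9
  9='dad' goto b→10  ←P4
  10='dadb' goto ·  ←P2
  11='dd' goto ·  ←P3
  12='dc' goto d→13
  13='dcd' goto d→14
  14='dcdd' goto b→15
  15='dcddb' goto d→16
  16='dcddbd' goto ·  ←P5
  17='a' goto d→18
  18='ad' goto b→19
  19='adb' goto ·  ←P6

BFS fail/out derivation:
  n1('b'): parent n0 fail=0; on 'b' 0 → fail=0;  out ∅∪∅=∅
  n7('d'): parent n0 fail=0; on 'd' 0 → fail=0;  out ∅∪∅=∅
  n17('a'): parent n0 fail=0; on 'a' 0 → fail=0;  out ∅∪∅=∅
  n2('bb'): parent n1 fail=0; on 'b' 0 → fail=1;  out ∅∪∅=∅
  n8('da'): parent n7 fail=0; on 'a' 0 → fail=17;  out ∅∪∅=∅
  n11('dd'): parent n7 fail=0; on 'd' 0 → fail=7;  out {3}∪∅={3}
  n12('dc'): parent n7 fail=0; on 'c' 0 → fail=0;  out ∅∪∅=∅
  n18('ad'): parent n17 fail=0; on 'd' 0 → fail=7;  out ∅∪∅=∅
  n3('bbd'): parent n2 fail=1; on 'd' 1→0 → fail=7;  out ∅∪∅=∅
  n5('bba'): parent n2 fail=1; on 'a' 1→0 → fail=17;  out ∅∪∅=∅
  n9('dad'): parent n8 fail=17; on 'd' 17 → fail=18;  out {4}∪∅={4}
  n13('dcd'): parent n12 fail=0; on 'd' 0 → fail=7;  out ∅∪∅=∅
  n19('adb'): parent n18 fail=7; on 'b' 7→0 → fail=1;  out {6}∪∅={6}
  n4('bbdd'): parent n3 fail=7; on 'd' 7 → fail=11;  out {0}∪{3}={0,3}
  n6('bbab'): parent n5 fail=17; on 'b' 17→0 → fail=1;  out {1}∪∅={1}
  n10('dadb'): parent n9 fail=18; on 'b' 18 → fail=19;  out {2}∪{6}={2,6}
  n14('dcdd'): parent n13 fail=7; on 'd' 7 → fail=11;  out ∅∪{3}={3}
  n15('dcddb'): parent n14 fail=11; on 'b' 11→7→0 → fail=1;  out ∅∪∅=∅
  n16('dcddbd'): parent n15 fail=1; on 'd' 1→0 → fail=7;  out {5}∪∅={5}

Text stream:
pos 0 'd': at 7
pos 1 'd': at 11  emit P3@[0:1]
pos 2 'b': at 1 (via fail)
pos 3 'b': at 2
pos 4 'b': at 2 (via fail)
pos 5 'b': at 2 (via fail)
pos 6 'c': at 0 (via fail)
pos 7 'a': at 17
pos 8 'd': at 18
pos 9 'c': at 12 (via fail)
pos 10 'd': at 13
pos 11 'a': at 8 (via fail)
pos 12 'd': at 9  emit P4@[10:12]
pos 13 'b': at 10  emit P2@[10:13],P6@[11:13]
pos 14 'b': at 2 (via fail)
pos 15 'b': at 2 (via fail)
pos 16 'd': at 3
pos 17 'd': at 4  emit P0@[14:17],P3@[16:17]
pos 18 'b': at 1 (via fail)
pos 19 'a': at 17 (via fail)
pos 20 'd': at 18
pos 21 'd': at 11 (via fail)  emit P3@[20:21]
pos 22 'c': at 12 (via fail)
pos 23 'd': at 13
pos 24 'd': at 14  emit P3@[23:24]
pos 25 'b': at 15
pos 26 'd': at 16  emit P5@[21:26]
pos 27 'b': at 1 (via fail)
pos 28 'a': at 17 (via fail)
pos 29 'd': at 18
pos 30 'b': at 19  emit P6@[28:30]
pos 31 'c': at 0 (via fail)
pos 32 'd': at 7
pos 33 'a': at 8
pos 34 'd': at 9  emit P4@[32:34]
pos 35 'b': at 10  emit P2@[32:35],P6@[33:35]
pos 36 'd': at 7 (via fail)
pos 37 'a': at 8
pos 38 'd': at 9  emit P4@[36:38]
pos 39 'd': at 11 (via fail)  emit P3@[38:39]
pos 40 'a': at 8 (via fail)
pos 41 'd': at 9  emit P4@[39:41]
pos 42 'b': at 10  emit P2@[39:42],P6@[40:42]
pos 43 'd': at 7 (via fail)
pos 44 'a': at 8
pos 45 'b': at 1 (via fail)
pos 46 'c': at 0 (via fail)
pos 47 'a': at 17
pos 48 'd': at 18
pos 49 'd': at 11 (via fail)  emit P3@[48:49]
pos 50 'b': at 1 (via fail)
pos 51 'a': at 17 (via fail)
pos 52 'b': at 1 (via fail)
pos 53 'b': at 2
pos 54 'b': at 2 (via fail)
pos 55 'd': at 3
pos 56 'd': at 4  emit P0@[53:56],P3@[55:56]
pos 57 'a': at 8 (via fail)
pos 58 'd': at 9  emit P4@[56:58]
pos 59 'a': at 8 (via fail)
pos 60 'd': at 9  emit P4@[58:60]
pos 61 'a': at 8 (via fail)
pos 62 'd': at 9  emit P4@[60:62]
pos 63 'a': at 8 (via fail)
pos 64 'b': at 1 (via fail)
pos 65 'b': at 2

Matches: [[1,3],[12,4],[13,2],[13,6],[17,0],[17,3],[21,3],[24,3],[26,5],[30,6],[34,4],[35,2],[35,6],[38,4],[39,3],[41,4],[42,2],[42,6],[49,3],[56,0],[56,3],[58,4],[60,4],[62,4]]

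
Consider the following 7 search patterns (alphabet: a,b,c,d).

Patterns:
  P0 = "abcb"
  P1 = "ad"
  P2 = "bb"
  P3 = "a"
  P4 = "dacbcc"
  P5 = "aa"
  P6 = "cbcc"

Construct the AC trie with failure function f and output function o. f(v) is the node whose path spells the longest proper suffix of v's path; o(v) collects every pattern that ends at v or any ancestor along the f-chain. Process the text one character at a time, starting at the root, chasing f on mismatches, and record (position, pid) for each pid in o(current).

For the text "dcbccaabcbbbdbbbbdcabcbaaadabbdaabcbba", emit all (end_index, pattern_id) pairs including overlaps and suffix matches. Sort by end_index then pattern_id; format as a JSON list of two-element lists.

Build automaton:
Trie (insert patterns):
  0='ε' goto a→1 b→6 c→15 d→8
  1='a' goto a→14 b→2 d→5  ←P3
  2='ab' goto c→3
  3='abc' goto b→4
  4='abcb' goto ·  ←P0
  5='ad' goto ·  ←P1
  6='b' goto b→7
  7='bb' goto ·  ←P2
  8='d' goto a→9
  9='da' goto c→10
  10='dac' goto b→11
  11='dacb' goto c→12
  12='dacbc' goto c→13
  13='dacbcc' goto ·  ←P4
  14='aa' goto ·  ←P5
  15='c' goto b→16
  16='cb' goto c→17
  17='cbc' goto c→18
  18='cbcc' goto ·  ←P6

BFS fail/out derivation:
  n1('a'): parent n0 fail=0; on 'a' 0 → fail=0;  out {3}∪∅={3}
  n6('b'): parent n0 fail=0; on 'b' 0 → fail=0;  out ∅∪∅=∅
  n8('d'): parent n0 fail=0; on 'd' 0 → fail=0;  out ∅∪∅=∅
  n15('c'): parent n0 fail=0; on 'c' 0 → fail=0;  out ∅∪∅=∅
  n2('ab'): parent n1 fail=0; on 'b' 0 → fail=6;  out ∅∪∅=∅
  n5('ad'): parent n1 fail=0; on 'd' 0 → fail=8;  out {1}∪∅={1}
  n7('bb'): parent n6 fail=0; on 'b' 0 → fail=6;  out {2}∪∅={2}
  n9('da'): parent n8 fail=0; on 'a' 0 → fail=1;  out ∅∪{3}={3}
  n14('aa'): parent n1 fail=0; on 'a' 0 → fail=1;  out {5}∪{3}={3,5}
  n16('cb'): parent n15 fail=0; on 'b' 0 → fail=6;  out ∅∪∅=∅
  n3('abc'): parent n2 fail=6; on 'c' 6→0 → fail=15;  out ∅∪∅=∅
  n10('dac'): parent n9 fail=1; on 'c' 1→0 → fail=15;  out ∅∪∅=∅
  n17('cbc'): parent n16 fail=6; on 'c' 6→0 → fail=15;  out ∅∪∅=∅
  n4('abcb'): parent n3 fail=15; on 'b' 15 → fail=16;  out {0}∪∅={0}
  n11('dacb'): parent n10 fail=15; on 'b' 15 → fail=16;  out ∅∪∅=∅
  n18('cbcc'): parent n17 fail=15; on 'c' 15→0 → fail=15;  out {6}∪∅={6}
  n12('dacbc'): parent n11 fail=16; on 'c' 16 → fail=17;  out ∅∪∅=∅
  n13('dacbcc'): parent n12 fail=17; on 'c' 17 → fail=18;  out {4}∪{6}={4,6}

Run:
[0] read 'd'  n0⇒n8
[1] read 'c'  n8⇒n15 (via fail)
[2] read 'b'  n15⇒n16
[3] read 'c'  n16⇒n17
[4] read 'c'  n17⇒n18  emit P6@[1:4]
[5] read 'a'  n18⇒n1 (via fail)  emit P3@[5:5]
[6] read 'a'  n1⇒n14  emit P3@[6:6],P5@[5:6]
[7] read 'b'  n14⇒n2 (via fail)
[8] read 'c'  n2⇒n3
[9] read 'b'  n3⇒n4  emit P0@[6:9]
[10] read 'b'  n4⇒n7 (via fail)  emit P2@[9:10]
[11] read 'b'  n7⇒n7 (via fail)  emit P2@[10:11]
[12] read 'd'  n7⇒n8 (via fail)
[13] read 'b'  n8⇒n6 (via fail)
[14] read 'b'  n6⇒n7  emit P2@[13:14]
[15] read 'b'  n7⇒n7 (via fail)  emit P2@[14:15]
[16] read 'b'  n7⇒n7 (via fail)  emit P2@[15:16]
[17] read 'd'  n7⇒n8 (via fail)
[18] read 'c'  n8⇒n15 (via fail)
[19] read 'a'  n15⇒n1 (via fail)  emit P3@[19:19]
[20] read 'b'  n1⇒n2
[21] read 'c'  n2⇒n3
[22] read 'b'  n3⇒n4  emit P0@[19:22]
[23] read 'a'  n4⇒n1 (via fail)  emit P3@[23:23]
[24] read 'a'  n1⇒n14  emit P3@[24:24],P5@[23:24]
[25] read 'a'  n14⇒n14 (via fail)  emit P3@[25:25],P5@[24:25]
[26] read 'd'  n14⇒n5 (via fail)  emit P1@[25:26]
[27] read 'a'  n5⇒n9 (via fail)  emit P3@[27:27]
[28] read 'b'  n9⇒n2 (via fail)
[29] read 'b'  n2⇒n7 (via fail)  emit P2@[28:29]
[30] read 'd'  n7⇒n8 (via fail)
[31] read 'a'  n8⇒n9  emit P3@[31:31]
[32] read 'a'  n9⇒n14 (via fail)  emit P3@[32:32],P5@[31:32]
[33] read 'b'  n14⇒n2 (via fail)
[34] read 'c'  n2⇒n3
[35] read 'b'  n3⇒n4  emit P0@[32:35]
[36] read 'b'  n4⇒n7 (via fail)  emit P2@[35:36]
[37] read 'a'  n7⇒n1 (via fail)  emit P3@[37:37]

Matches: [[4,6],[5,3],[6,3],[6,5],[9,0],[10,2],[11,2],[14,2],[15,2],[16,2],[19,3],[22,0],[23,3],[24,3],[24,5],[25,3],[25,5],[26,1],[27,3],[29,2],[31,3],[32,3],[32,5],[35,0],[36,2],[37,3]]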